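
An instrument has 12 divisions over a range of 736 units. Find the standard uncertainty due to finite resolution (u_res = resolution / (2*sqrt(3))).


resolution = range / divisions
resolution = 736 / 12 = 61.333333
u_res = resolution / (2*sqrt(3))
u_res = 61.333333 / 3.4641016
u_res = 17.7054

17.7054


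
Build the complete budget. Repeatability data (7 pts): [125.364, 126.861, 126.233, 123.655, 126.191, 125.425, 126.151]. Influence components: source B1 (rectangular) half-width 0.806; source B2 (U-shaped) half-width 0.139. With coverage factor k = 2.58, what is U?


mean = (125.364 + 126.861 + 126.233 + 123.655 + 126.191 + 125.425 + 126.151) / 7 = 125.6971429
s = sqrt(sum((x - mean)^2)/(n-1)) = 1.0365794
u_A = s / sqrt(n) = 1.0365794 / sqrt(7) = 0.39179019
u_B1 = 0.806 / sqrt(3) = 0.46534432
u_B2 = 0.139 / sqrt(2) = 0.098287843
uc = sqrt(0.39179019^2 + 0.46534432^2 + 0.098287843^2) = 0.61620239
U = k * uc = 2.58 * 0.61620239
U = 1.5898

1.5898


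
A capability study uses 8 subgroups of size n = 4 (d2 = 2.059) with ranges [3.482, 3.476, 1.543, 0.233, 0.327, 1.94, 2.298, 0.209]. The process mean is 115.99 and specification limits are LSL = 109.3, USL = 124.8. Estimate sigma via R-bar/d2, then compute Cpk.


R_bar = (3.482 + 3.476 + 1.543 + 0.233 + 0.327 + 1.94 + 2.298 + 0.209) / 8 = 1.6885
sigma = R_bar / d2 = 1.6885 / 2.059 = 0.82005828
Cp = (USL - LSL)/(6*sigma) = (124.8 - 109.3)/(6*0.82005828) = 3.1502
Cpu = (124.8 - 115.99)/(3*0.82005828) = 3.5810
Cpl = (115.99 - 109.3)/(3*0.82005828) = 2.7193
Cpk = min(Cpu, Cpl) = 2.7193

2.7193


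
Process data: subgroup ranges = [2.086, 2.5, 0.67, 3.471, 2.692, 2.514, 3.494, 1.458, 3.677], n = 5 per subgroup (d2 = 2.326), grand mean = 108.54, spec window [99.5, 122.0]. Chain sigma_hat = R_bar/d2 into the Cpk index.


R_bar = (2.086 + 2.5 + 0.67 + 3.471 + 2.692 + 2.514 + 3.494 + 1.458 + 3.677) / 9 = 2.5068889
sigma = R_bar / d2 = 2.5068889 / 2.326 = 1.0777682
Cp = (USL - LSL)/(6*sigma) = (122.0 - 99.5)/(6*1.0777682) = 3.4794
Cpu = (122.0 - 108.54)/(3*1.0777682) = 4.1629
Cpl = (108.54 - 99.5)/(3*1.0777682) = 2.7959
Cpk = min(Cpu, Cpl) = 2.7959

2.7959


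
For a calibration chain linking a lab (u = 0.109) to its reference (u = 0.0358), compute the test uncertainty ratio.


TUR = u_lab / u_ref
= 0.109 / 0.0358
= 3.0447

3.0447


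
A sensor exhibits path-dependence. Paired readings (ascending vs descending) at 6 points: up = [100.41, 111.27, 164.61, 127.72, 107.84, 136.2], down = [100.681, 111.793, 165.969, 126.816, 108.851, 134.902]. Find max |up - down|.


|100.41 - 100.681| = 0.2710
|111.27 - 111.793| = 0.5230
|164.61 - 165.969| = 1.3590
|127.72 - 126.816| = 0.9040
|107.84 - 108.851| = 1.0110
|136.2 - 134.902| = 1.2980
hysteresis = max(diffs) = 1.3590

1.3590


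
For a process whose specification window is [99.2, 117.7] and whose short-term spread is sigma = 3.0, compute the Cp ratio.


Cp = (USL - LSL) / (6 * sigma)
= (117.7 - 99.2) / (6 * 3.0)
= 18.5000 / 18.0000
= 1.0278

1.0278


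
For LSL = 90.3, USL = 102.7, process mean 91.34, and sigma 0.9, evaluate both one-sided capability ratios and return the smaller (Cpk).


Cpu = (USL - mean) / (3*sigma) = (102.7 - 91.34) / (3*0.9) = 4.2074
Cpl = (mean - LSL) / (3*sigma) = (91.34 - 90.3) / (3*0.9) = 0.3852
Cpk = min(Cpu, Cpl) = 0.3852

0.3852


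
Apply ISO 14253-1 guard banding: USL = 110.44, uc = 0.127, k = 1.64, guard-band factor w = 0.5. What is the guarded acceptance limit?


U = k * uc = 1.64 * 0.127 = 0.20828
guard band g = w * U = 0.5 * 0.20828 = 0.10414
AL = USL - g = 110.44 - 0.10414
AL = 110.3359

110.3359


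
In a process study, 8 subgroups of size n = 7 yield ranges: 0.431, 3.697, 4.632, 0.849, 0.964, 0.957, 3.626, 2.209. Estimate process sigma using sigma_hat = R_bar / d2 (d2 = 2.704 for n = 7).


R_bar = (0.431 + 3.697 + 4.632 + 0.849 + 0.964 + 0.957 + 3.626 + 2.209) / 8
R_bar = 17.365 / 8 = 2.170625
sigma_hat = R_bar / d2 = 2.170625 / 2.704 = 0.8027

0.8027


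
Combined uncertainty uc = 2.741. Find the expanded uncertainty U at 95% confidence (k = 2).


U = k * uc
U = 2 * 2.741
U = 5.4820

5.4820


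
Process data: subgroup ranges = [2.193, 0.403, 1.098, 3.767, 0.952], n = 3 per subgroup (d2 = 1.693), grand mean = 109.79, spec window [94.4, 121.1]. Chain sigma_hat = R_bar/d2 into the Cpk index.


R_bar = (2.193 + 0.403 + 1.098 + 3.767 + 0.952) / 5 = 1.6826
sigma = R_bar / d2 = 1.6826 / 1.693 = 0.99385706
Cp = (USL - LSL)/(6*sigma) = (121.1 - 94.4)/(6*0.99385706) = 4.4775
Cpu = (121.1 - 109.79)/(3*0.99385706) = 3.7933
Cpl = (109.79 - 94.4)/(3*0.99385706) = 5.1617
Cpk = min(Cpu, Cpl) = 3.7933

3.7933


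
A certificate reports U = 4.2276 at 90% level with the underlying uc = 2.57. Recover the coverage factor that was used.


k = U / uc
k = 4.2276 / 2.57
k = 1.645

1.645


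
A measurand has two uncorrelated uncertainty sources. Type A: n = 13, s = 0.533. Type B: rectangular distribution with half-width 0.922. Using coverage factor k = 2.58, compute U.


u_A = s / sqrt(n) = 0.533 / sqrt(13) = 0.1478276
u_B = half_width / sqrt(3) = 0.922 / sqrt(3) = 0.53231695
uc = sqrt(u_A^2 + u_B^2) = sqrt(0.1478276^2 + 0.53231695^2) = 0.55246207
U = k * uc = 2.58 * 0.55246207
U = 1.4254

1.4254


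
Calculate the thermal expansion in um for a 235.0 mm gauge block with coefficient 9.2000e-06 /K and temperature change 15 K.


dL = L * alpha * dT
= 235.0 * 9.2000e-06 * 15
= 0.0324300 mm
dL_um = 0.0324300 * 1000 = 32.4300 um

32.4300


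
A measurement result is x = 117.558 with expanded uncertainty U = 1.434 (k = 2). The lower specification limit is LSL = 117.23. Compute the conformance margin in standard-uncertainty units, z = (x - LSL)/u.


u = U / k = 1.434 / 2 = 0.717
margin = |LSL - x| = |117.23 - 117.558| = 0.328
z = margin / u = 0.328 / 0.717
z = 0.4575

0.4575


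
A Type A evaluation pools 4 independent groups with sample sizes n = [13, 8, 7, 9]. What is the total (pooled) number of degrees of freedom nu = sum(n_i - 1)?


nu = sum_i (n_i - 1)
nu = ((13 - 1) + (8 - 1) + (7 - 1) + (9 - 1))
nu = 12 + 7 + 6 + 8
nu = 33

33


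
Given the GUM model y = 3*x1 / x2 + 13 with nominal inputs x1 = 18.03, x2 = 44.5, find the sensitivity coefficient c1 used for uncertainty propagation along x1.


y = 3*x1 / x2 + 13
dy/dx1 = 3/x2
Evaluate at x2 = 44.5: c1 = 3 / 44.5
c1 = 0.0674

0.0674


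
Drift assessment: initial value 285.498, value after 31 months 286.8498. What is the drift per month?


rate = (v2 - v1) / months
= (286.8498 - 285.498) / 31
= 1.3518 / 31
= 0.0436

0.0436


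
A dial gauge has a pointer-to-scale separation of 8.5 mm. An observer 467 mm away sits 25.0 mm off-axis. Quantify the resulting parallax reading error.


error = h * offset / d
= 8.5 * 25.0 / 467
= 0.4550

0.4550


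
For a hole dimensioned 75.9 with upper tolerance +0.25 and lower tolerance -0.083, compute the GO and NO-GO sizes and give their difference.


GO = nominal - lower_tol (smallest hole = maximum material condition)
GO = 75.9 - 0.083 = 75.817
NO-GO = nominal + upper_tol (largest hole = least material condition)
NO-GO = 75.9 + 0.25 = 76.15
spread = NO-GO - GO = 76.15 - 75.817 = 0.3330

0.3330


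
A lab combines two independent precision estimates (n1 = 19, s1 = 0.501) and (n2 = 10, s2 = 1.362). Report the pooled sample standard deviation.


s_p = sqrt(((n1-1)*s1^2 + (n2-1)*s2^2) / (n1+n2-2))
numerator = (19-1)*0.501^2 + (10-1)*1.362^2 = 4.518018 + 16.695396 = 21.213414
denominator = 19 + 10 - 2 = 27
s_p^2 = 21.213414 / 27 = 0.785682
s_p = sqrt(0.785682) = 0.8864

0.8864


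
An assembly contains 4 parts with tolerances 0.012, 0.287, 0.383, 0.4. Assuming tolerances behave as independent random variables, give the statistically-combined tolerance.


RSS = sqrt(0.012^2 + 0.287^2 + 0.383^2 + 0.4^2)
= sqrt(0.389202)
= 0.6239

0.6239


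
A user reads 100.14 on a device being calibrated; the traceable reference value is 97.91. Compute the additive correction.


Correction = standard - reading
= 97.91 - 100.14
= -2.2300

-2.2300


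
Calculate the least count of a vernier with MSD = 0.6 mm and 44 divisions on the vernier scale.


LC = MSD / n_div
= 0.6 / 44
= 0.0136

0.0136


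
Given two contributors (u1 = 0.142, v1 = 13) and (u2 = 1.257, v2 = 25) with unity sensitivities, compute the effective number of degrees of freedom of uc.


uc = sqrt(u1^2 + u2^2) = sqrt(0.142^2 + 1.257^2) = 1.2649953
v_eff = uc^4 / (u1^4/v1 + u2^4/v2)
= 1.2649953^4 / (0.142^4/13 + 1.257^4/25)
= 2.560682 / 0.09989347
v_eff = 25.6341

25.6341


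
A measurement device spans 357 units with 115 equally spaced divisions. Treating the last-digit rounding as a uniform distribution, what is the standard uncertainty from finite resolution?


resolution = range / divisions
resolution = 357 / 115 = 3.1043478
u_res = resolution / (2*sqrt(3))
u_res = 3.1043478 / 3.4641016
u_res = 0.8961

0.8961


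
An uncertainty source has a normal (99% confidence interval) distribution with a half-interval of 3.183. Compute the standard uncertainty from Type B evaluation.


u_B = half_width / 2.576
u_B = 3.183 / 2.576
u_B = 1.2356

1.2356


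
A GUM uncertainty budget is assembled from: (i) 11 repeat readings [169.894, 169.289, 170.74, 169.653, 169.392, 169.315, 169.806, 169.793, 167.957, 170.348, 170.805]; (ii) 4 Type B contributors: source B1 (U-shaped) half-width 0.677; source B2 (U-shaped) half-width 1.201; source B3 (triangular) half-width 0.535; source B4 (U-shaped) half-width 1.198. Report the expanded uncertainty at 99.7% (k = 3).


mean = (169.894 + 169.289 + 170.74 + 169.653 + 169.392 + 169.315 + 169.806 + 169.793 + 167.957 + 170.348 + 170.805) / 11 = 169.7265455
s = sqrt(sum((x - mean)^2)/(n-1)) = 0.78895923
u_A = s / sqrt(n) = 0.78895923 / sqrt(11) = 0.23788016
u_B1 = 0.677 / sqrt(2) = 0.47871129
u_B2 = 1.201 / sqrt(2) = 0.84923524
u_B3 = 0.535 / sqrt(6) = 0.21841284
u_B4 = 1.198 / sqrt(2) = 0.84711392
uc = sqrt(0.23788016^2 + 0.47871129^2 + 0.84923524^2 + 0.21841284^2 + 0.84711392^2) = 1.3312619
U = k * uc = 3 * 1.3312619
U = 3.9938

3.9938


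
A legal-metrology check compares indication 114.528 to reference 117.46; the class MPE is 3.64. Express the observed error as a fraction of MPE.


e = indication - reference = 114.528 - 117.46 = -2.9320
|e| = 2.9320
ratio = |e| / MPE = 2.9320 / 3.64
ratio = 0.8055

0.8055


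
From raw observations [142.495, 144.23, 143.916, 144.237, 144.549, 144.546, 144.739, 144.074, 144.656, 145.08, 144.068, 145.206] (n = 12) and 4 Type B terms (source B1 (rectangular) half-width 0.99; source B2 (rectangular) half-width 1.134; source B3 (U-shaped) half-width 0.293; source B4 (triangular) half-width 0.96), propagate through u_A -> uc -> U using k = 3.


mean = (142.495 + 144.23 + 143.916 + 144.237 + 144.549 + 144.546 + 144.739 + 144.074 + 144.656 + 145.08 + 144.068 + 145.206) / 12 = 144.3163333
s = sqrt(sum((x - mean)^2)/(n-1)) = 0.69982197
u_A = s / sqrt(n) = 0.69982197 / sqrt(12) = 0.2020212
u_B1 = 0.99 / sqrt(3) = 0.57157677
u_B2 = 1.134 / sqrt(3) = 0.65471521
u_B3 = 0.293 / sqrt(2) = 0.20718229
u_B4 = 0.96 / sqrt(6) = 0.39191836
uc = sqrt(0.2020212^2 + 0.57157677^2 + 0.65471521^2 + 0.20718229^2 + 0.39191836^2) = 0.99633783
U = k * uc = 3 * 0.99633783
U = 2.9890

2.9890


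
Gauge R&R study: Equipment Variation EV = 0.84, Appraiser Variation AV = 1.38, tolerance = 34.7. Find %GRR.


GRR = sqrt(EV^2 + AV^2) = sqrt(0.84^2 + 1.38^2) = 1.6155494
%GRR = GRR / tol * 100 = 1.6155494 / 34.7 * 100
%GRR = 4.6558

4.6558


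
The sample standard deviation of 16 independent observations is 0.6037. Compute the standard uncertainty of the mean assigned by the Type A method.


u_A = s / sqrt(n)
u_A = 0.6037 / sqrt(16)
u_A = 0.6037 / 4
u_A = 0.1509

0.1509


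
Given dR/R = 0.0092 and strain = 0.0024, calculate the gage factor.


GF = (dR/R) / epsilon
= 0.0092 / 0.0024
= 3.8333

3.8333


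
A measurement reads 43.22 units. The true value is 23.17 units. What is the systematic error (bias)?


Systematic error = measured - true
= 43.22 - 23.17
= 20.0500

20.0500


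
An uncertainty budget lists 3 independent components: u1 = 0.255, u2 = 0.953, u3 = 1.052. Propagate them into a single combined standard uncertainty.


uc = sqrt(0.255^2 + 0.953^2 + 1.052^2)
uc = sqrt(2.079938)
uc = 1.4422

1.4422


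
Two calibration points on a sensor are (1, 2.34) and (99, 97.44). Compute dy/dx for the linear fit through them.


slope = (y2 - y1) / (x2 - x1)
= (97.44 - 2.34) / (99 - 1)
= 95.1000 / 98
= 0.9704

0.9704


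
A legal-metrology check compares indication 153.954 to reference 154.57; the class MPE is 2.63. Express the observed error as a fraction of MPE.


e = indication - reference = 153.954 - 154.57 = -0.6160
|e| = 0.6160
ratio = |e| / MPE = 0.6160 / 2.63
ratio = 0.2342

0.2342


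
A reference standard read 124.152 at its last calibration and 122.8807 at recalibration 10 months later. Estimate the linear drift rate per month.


rate = (v2 - v1) / months
= (122.8807 - 124.152) / 10
= -1.2713 / 10
= -0.1271

-0.1271


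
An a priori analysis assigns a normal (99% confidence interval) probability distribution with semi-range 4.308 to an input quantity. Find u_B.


u_B = half_width / 2.576
u_B = 4.308 / 2.576
u_B = 1.6724

1.6724


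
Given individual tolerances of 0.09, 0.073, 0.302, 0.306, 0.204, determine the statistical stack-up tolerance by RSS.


RSS = sqrt(0.09^2 + 0.073^2 + 0.302^2 + 0.306^2 + 0.204^2)
= sqrt(0.239885)
= 0.4898

0.4898


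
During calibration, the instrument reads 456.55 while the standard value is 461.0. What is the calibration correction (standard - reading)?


Correction = standard - reading
= 461.0 - 456.55
= 4.4500

4.4500


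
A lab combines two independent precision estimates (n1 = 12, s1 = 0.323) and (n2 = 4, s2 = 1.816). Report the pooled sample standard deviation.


s_p = sqrt(((n1-1)*s1^2 + (n2-1)*s2^2) / (n1+n2-2))
numerator = (12-1)*0.323^2 + (4-1)*1.816^2 = 1.147619 + 9.893568 = 11.041187
denominator = 12 + 4 - 2 = 14
s_p^2 = 11.041187 / 14 = 0.78865621
s_p = sqrt(0.78865621) = 0.8881

0.8881


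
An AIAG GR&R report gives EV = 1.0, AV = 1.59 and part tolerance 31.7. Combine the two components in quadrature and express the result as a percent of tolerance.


GRR = sqrt(EV^2 + AV^2) = sqrt(1.0^2 + 1.59^2) = 1.8783237
%GRR = GRR / tol * 100 = 1.8783237 / 31.7 * 100
%GRR = 5.9253

5.9253


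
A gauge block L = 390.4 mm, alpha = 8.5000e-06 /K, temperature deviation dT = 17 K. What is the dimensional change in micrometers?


dL = L * alpha * dT
= 390.4 * 8.5000e-06 * 17
= 0.0564128 mm
dL_um = 0.0564128 * 1000 = 56.4128 um

56.4128


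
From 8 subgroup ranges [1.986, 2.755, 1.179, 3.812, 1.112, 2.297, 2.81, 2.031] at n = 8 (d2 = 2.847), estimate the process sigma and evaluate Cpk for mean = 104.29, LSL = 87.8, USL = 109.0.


R_bar = (1.986 + 2.755 + 1.179 + 3.812 + 1.112 + 2.297 + 2.81 + 2.031) / 8 = 2.24775
sigma = R_bar / d2 = 2.24775 / 2.847 = 0.78951528
Cp = (USL - LSL)/(6*sigma) = (109.0 - 87.8)/(6*0.78951528) = 4.4753
Cpu = (109.0 - 104.29)/(3*0.78951528) = 1.9886
Cpl = (104.29 - 87.8)/(3*0.78951528) = 6.9621
Cpk = min(Cpu, Cpl) = 1.9886

1.9886


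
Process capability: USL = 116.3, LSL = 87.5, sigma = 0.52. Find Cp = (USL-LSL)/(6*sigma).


Cp = (USL - LSL) / (6 * sigma)
= (116.3 - 87.5) / (6 * 0.52)
= 28.8000 / 3.1200
= 9.2308

9.2308


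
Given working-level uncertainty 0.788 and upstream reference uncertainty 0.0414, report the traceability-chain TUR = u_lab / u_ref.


TUR = u_lab / u_ref
= 0.788 / 0.0414
= 19.0338

19.0338


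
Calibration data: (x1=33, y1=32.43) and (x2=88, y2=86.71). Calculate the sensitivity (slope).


slope = (y2 - y1) / (x2 - x1)
= (86.71 - 32.43) / (88 - 33)
= 54.2800 / 55
= 0.9869

0.9869


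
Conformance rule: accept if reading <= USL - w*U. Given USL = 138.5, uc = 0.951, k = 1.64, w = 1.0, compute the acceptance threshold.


U = k * uc = 1.64 * 0.951 = 1.55964
guard band g = w * U = 1.0 * 1.55964 = 1.55964
AL = USL - g = 138.5 - 1.55964
AL = 136.9404

136.9404


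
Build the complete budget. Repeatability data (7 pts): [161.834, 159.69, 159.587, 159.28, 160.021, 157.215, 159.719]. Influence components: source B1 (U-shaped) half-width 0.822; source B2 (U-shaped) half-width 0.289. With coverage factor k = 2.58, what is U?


mean = (161.834 + 159.69 + 159.587 + 159.28 + 160.021 + 157.215 + 159.719) / 7 = 159.6208571
s = sqrt(sum((x - mean)^2)/(n-1)) = 1.3526521
u_A = s / sqrt(n) = 1.3526521 / sqrt(7) = 0.51125444
u_B1 = 0.822 / sqrt(2) = 0.58124177
u_B2 = 0.289 / sqrt(2) = 0.20435386
uc = sqrt(0.51125444^2 + 0.58124177^2 + 0.20435386^2) = 0.80061451
U = k * uc = 2.58 * 0.80061451
U = 2.0656

2.0656


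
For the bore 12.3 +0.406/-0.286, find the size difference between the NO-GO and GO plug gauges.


GO = nominal - lower_tol (smallest hole = maximum material condition)
GO = 12.3 - 0.286 = 12.014
NO-GO = nominal + upper_tol (largest hole = least material condition)
NO-GO = 12.3 + 0.406 = 12.706
spread = NO-GO - GO = 12.706 - 12.014 = 0.6920

0.6920


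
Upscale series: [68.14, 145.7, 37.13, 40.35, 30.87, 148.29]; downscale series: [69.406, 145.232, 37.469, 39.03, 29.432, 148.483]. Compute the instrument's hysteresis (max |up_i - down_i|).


|68.14 - 69.406| = 1.2660
|145.7 - 145.232| = 0.4680
|37.13 - 37.469| = 0.3390
|40.35 - 39.03| = 1.3200
|30.87 - 29.432| = 1.4380
|148.29 - 148.483| = 0.1930
hysteresis = max(diffs) = 1.4380

1.4380


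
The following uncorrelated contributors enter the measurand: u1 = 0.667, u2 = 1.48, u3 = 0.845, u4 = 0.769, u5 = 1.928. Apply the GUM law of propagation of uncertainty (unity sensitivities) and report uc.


uc = sqrt(0.667^2 + 1.48^2 + 0.845^2 + 0.769^2 + 1.928^2)
uc = sqrt(7.657859)
uc = 2.7673

2.7673


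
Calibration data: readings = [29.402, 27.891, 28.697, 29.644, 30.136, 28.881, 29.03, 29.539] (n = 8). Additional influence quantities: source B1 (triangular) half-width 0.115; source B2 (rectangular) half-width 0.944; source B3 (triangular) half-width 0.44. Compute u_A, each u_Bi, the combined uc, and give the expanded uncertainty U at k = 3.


mean = (29.402 + 27.891 + 28.697 + 29.644 + 30.136 + 28.881 + 29.03 + 29.539) / 8 = 29.1525
s = sqrt(sum((x - mean)^2)/(n-1)) = 0.68744434
u_A = s / sqrt(n) = 0.68744434 / sqrt(8) = 0.24304828
u_B1 = 0.115 / sqrt(6) = 0.046948553
u_B2 = 0.944 / sqrt(3) = 0.54501865
u_B3 = 0.44 / sqrt(6) = 0.17962925
uc = sqrt(0.24304828^2 + 0.046948553^2 + 0.54501865^2 + 0.17962925^2) = 0.6249709
U = k * uc = 3 * 0.6249709
U = 1.8749

1.8749


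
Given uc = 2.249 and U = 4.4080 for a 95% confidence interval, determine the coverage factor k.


k = U / uc
k = 4.4080 / 2.249
k = 1.96

1.96


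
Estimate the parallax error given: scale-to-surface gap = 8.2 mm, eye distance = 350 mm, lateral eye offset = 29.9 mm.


error = h * offset / d
= 8.2 * 29.9 / 350
= 0.7005

0.7005


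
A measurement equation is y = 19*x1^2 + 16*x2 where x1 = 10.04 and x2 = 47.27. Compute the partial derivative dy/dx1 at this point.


y = 19*x1^2 + 16*x2
dy/dx1 = 2*19*x1
Evaluate at x1 = 10.04: c1 = 38 * 10.04
c1 = 381.5200

381.5200


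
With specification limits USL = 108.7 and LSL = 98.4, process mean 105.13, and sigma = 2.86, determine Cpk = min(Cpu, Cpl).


Cpu = (USL - mean) / (3*sigma) = (108.7 - 105.13) / (3*2.86) = 0.4161
Cpl = (mean - LSL) / (3*sigma) = (105.13 - 98.4) / (3*2.86) = 0.7844
Cpk = min(Cpu, Cpl) = 0.4161

0.4161


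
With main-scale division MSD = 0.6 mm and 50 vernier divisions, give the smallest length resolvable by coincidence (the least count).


LC = MSD / n_div
= 0.6 / 50
= 0.0120

0.0120


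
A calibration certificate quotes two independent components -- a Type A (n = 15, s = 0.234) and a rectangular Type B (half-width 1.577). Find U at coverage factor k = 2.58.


u_A = s / sqrt(n) = 0.234 / sqrt(15) = 0.06041854
u_B = half_width / sqrt(3) = 1.577 / sqrt(3) = 0.91048137
uc = sqrt(u_A^2 + u_B^2) = sqrt(0.06041854^2 + 0.91048137^2) = 0.91248382
U = k * uc = 2.58 * 0.91248382
U = 2.3542

2.3542


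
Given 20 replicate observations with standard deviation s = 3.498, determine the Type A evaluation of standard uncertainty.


u_A = s / sqrt(n)
u_A = 3.498 / sqrt(20)
u_A = 3.498 / 4.472136
u_A = 0.7822

0.7822


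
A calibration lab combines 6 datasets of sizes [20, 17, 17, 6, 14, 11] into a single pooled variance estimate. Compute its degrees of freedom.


nu = sum_i (n_i - 1)
nu = ((20 - 1) + (17 - 1) + (17 - 1) + (6 - 1) + (14 - 1) + (11 - 1))
nu = 19 + 16 + 16 + 5 + 13 + 10
nu = 79

79


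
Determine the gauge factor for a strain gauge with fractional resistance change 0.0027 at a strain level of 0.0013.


GF = (dR/R) / epsilon
= 0.0027 / 0.0013
= 2.0769

2.0769


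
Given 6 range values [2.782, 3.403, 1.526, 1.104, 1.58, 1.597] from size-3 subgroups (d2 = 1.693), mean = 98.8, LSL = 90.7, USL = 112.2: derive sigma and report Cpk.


R_bar = (2.782 + 3.403 + 1.526 + 1.104 + 1.58 + 1.597) / 6 = 1.9986667
sigma = R_bar / d2 = 1.9986667 / 1.693 = 1.1805474
Cp = (USL - LSL)/(6*sigma) = (112.2 - 90.7)/(6*1.1805474) = 3.0353
Cpu = (112.2 - 98.8)/(3*1.1805474) = 3.7836
Cpl = (98.8 - 90.7)/(3*1.1805474) = 2.2871
Cpk = min(Cpu, Cpl) = 2.2871

2.2871


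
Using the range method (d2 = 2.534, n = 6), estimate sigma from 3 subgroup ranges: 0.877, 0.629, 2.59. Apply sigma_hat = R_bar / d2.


R_bar = (0.877 + 0.629 + 2.59) / 3
R_bar = 4.096 / 3 = 1.3653333
sigma_hat = R_bar / d2 = 1.3653333 / 2.534 = 0.5388

0.5388


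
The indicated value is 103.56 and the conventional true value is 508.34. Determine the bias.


Systematic error = measured - true
= 103.56 - 508.34
= -404.7800

-404.7800


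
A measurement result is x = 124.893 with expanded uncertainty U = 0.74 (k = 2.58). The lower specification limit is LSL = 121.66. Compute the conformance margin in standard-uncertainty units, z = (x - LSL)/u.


u = U / k = 0.74 / 2.58 = 0.28682171
margin = |LSL - x| = |121.66 - 124.893| = 3.233
z = margin / u = 3.233 / 0.28682171
z = 11.2718

11.2718


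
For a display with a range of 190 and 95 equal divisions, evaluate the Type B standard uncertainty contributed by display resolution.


resolution = range / divisions
resolution = 190 / 95 = 2
u_res = resolution / (2*sqrt(3))
u_res = 2 / 3.4641016
u_res = 0.5774

0.5774


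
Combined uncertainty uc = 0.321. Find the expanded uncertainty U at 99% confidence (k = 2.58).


U = k * uc
U = 2.58 * 0.321
U = 0.8282

0.8282


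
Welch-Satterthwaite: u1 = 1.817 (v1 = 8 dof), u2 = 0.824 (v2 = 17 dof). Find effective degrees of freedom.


uc = sqrt(u1^2 + u2^2) = sqrt(1.817^2 + 0.824^2) = 1.9951103
v_eff = uc^4 / (u1^4/v1 + u2^4/v2)
= 1.9951103^4 / (1.817^4/8 + 0.824^4/17)
= 15.844102 / 1.3895968
v_eff = 11.4019

11.4019


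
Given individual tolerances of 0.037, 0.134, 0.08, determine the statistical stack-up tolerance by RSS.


RSS = sqrt(0.037^2 + 0.134^2 + 0.08^2)
= sqrt(0.025725)
= 0.1604

0.1604


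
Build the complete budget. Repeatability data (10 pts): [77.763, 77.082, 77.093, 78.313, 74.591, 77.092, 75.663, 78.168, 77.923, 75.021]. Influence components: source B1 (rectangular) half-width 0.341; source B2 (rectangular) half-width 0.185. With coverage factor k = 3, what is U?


mean = (77.763 + 77.082 + 77.093 + 78.313 + 74.591 + 77.092 + 75.663 + 78.168 + 77.923 + 75.021) / 10 = 76.8709
s = sqrt(sum((x - mean)^2)/(n-1)) = 1.3286062
u_A = s / sqrt(n) = 1.3286062 / sqrt(10) = 0.42014217
u_B1 = 0.341 / sqrt(3) = 0.19687644
u_B2 = 0.185 / sqrt(3) = 0.1068098
uc = sqrt(0.42014217^2 + 0.19687644^2 + 0.1068098^2) = 0.47611775
U = k * uc = 3 * 0.47611775
U = 1.4284

1.4284


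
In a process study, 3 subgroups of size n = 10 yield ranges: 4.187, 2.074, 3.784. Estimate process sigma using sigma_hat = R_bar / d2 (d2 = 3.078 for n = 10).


R_bar = (4.187 + 2.074 + 3.784) / 3
R_bar = 10.045 / 3 = 3.3483333
sigma_hat = R_bar / d2 = 3.3483333 / 3.078 = 1.0878

1.0878


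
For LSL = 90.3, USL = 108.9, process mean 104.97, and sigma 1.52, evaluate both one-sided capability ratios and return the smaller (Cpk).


Cpu = (USL - mean) / (3*sigma) = (108.9 - 104.97) / (3*1.52) = 0.8618
Cpl = (mean - LSL) / (3*sigma) = (104.97 - 90.3) / (3*1.52) = 3.2171
Cpk = min(Cpu, Cpl) = 0.8618

0.8618


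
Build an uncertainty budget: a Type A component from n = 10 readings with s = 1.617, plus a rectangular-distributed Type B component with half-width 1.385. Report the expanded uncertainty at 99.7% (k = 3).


u_A = s / sqrt(n) = 1.617 / sqrt(10) = 0.5113403
u_B = half_width / sqrt(3) = 1.385 / sqrt(3) = 0.79963012
uc = sqrt(u_A^2 + u_B^2) = sqrt(0.5113403^2 + 0.79963012^2) = 0.94914553
U = k * uc = 3 * 0.94914553
U = 2.8474

2.8474


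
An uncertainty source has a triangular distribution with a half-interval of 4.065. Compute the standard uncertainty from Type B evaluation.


u_B = half_width / sqrt(6)
u_B = 4.065 / 2.4494897
u_B = 1.6595

1.6595


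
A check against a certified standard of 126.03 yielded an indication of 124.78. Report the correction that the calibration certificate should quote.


Correction = standard - reading
= 126.03 - 124.78
= 1.2500

1.2500


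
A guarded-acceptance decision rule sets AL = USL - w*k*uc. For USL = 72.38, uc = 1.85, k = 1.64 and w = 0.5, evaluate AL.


U = k * uc = 1.64 * 1.85 = 3.034
guard band g = w * U = 0.5 * 3.034 = 1.517
AL = USL - g = 72.38 - 1.517
AL = 70.8630

70.8630


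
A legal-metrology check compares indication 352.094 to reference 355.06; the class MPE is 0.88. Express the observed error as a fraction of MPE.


e = indication - reference = 352.094 - 355.06 = -2.9660
|e| = 2.9660
ratio = |e| / MPE = 2.9660 / 0.88
ratio = 3.3705

3.3705


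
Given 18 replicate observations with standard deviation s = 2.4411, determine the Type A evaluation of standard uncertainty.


u_A = s / sqrt(n)
u_A = 2.4411 / sqrt(18)
u_A = 2.4411 / 4.2426407
u_A = 0.5754

0.5754


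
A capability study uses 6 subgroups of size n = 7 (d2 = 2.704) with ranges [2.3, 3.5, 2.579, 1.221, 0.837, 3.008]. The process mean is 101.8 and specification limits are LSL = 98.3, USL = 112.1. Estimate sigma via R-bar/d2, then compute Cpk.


R_bar = (2.3 + 3.5 + 2.579 + 1.221 + 0.837 + 3.008) / 6 = 2.2408333
sigma = R_bar / d2 = 2.2408333 / 2.704 = 0.82871054
Cp = (USL - LSL)/(6*sigma) = (112.1 - 98.3)/(6*0.82871054) = 2.7754
Cpu = (112.1 - 101.8)/(3*0.82871054) = 4.1430
Cpl = (101.8 - 98.3)/(3*0.82871054) = 1.4078
Cpk = min(Cpu, Cpl) = 1.4078

1.4078


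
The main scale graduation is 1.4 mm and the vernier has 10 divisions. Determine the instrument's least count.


LC = MSD / n_div
= 1.4 / 10
= 0.1400

0.1400


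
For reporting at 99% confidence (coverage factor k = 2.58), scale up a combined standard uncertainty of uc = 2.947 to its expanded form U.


U = k * uc
U = 2.58 * 2.947
U = 7.6033

7.6033


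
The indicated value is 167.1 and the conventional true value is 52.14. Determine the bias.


Systematic error = measured - true
= 167.1 - 52.14
= 114.9600

114.9600


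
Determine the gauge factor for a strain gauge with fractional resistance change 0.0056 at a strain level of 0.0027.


GF = (dR/R) / epsilon
= 0.0056 / 0.0027
= 2.0741

2.0741


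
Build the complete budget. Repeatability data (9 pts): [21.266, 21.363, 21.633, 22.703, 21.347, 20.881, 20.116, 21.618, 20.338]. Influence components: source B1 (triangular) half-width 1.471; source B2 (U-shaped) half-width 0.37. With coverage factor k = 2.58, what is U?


mean = (21.266 + 21.363 + 21.633 + 22.703 + 21.347 + 20.881 + 20.116 + 21.618 + 20.338) / 9 = 21.25166667
s = sqrt(sum((x - mean)^2)/(n-1)) = 0.76400196
u_A = s / sqrt(n) = 0.76400196 / sqrt(9) = 0.25466732
u_B1 = 1.471 / sqrt(6) = 0.60053324
u_B2 = 0.37 / sqrt(2) = 0.26162951
uc = sqrt(0.25466732^2 + 0.60053324^2 + 0.26162951^2) = 0.70281265
U = k * uc = 2.58 * 0.70281265
U = 1.8133

1.8133


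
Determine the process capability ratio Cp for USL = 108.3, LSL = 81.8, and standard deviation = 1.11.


Cp = (USL - LSL) / (6 * sigma)
= (108.3 - 81.8) / (6 * 1.11)
= 26.5000 / 6.6600
= 3.9790

3.9790


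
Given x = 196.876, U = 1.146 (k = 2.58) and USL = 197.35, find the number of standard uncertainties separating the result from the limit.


u = U / k = 1.146 / 2.58 = 0.44418605
margin = |USL - x| = |197.35 - 196.876| = 0.474
z = margin / u = 0.474 / 0.44418605
z = 1.0671

1.0671


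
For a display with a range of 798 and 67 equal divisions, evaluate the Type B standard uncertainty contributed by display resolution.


resolution = range / divisions
resolution = 798 / 67 = 11.910448
u_res = resolution / (2*sqrt(3))
u_res = 11.910448 / 3.4641016
u_res = 3.4383

3.4383


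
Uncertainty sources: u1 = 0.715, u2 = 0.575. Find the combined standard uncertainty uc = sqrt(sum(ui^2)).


uc = sqrt(0.715^2 + 0.575^2)
uc = sqrt(0.84185)
uc = 0.9175

0.9175


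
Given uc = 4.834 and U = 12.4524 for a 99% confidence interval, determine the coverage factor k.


k = U / uc
k = 12.4524 / 4.834
k = 2.576

2.576


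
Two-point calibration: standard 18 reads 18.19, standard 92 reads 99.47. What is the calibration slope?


slope = (y2 - y1) / (x2 - x1)
= (99.47 - 18.19) / (92 - 18)
= 81.2800 / 74
= 1.0984

1.0984


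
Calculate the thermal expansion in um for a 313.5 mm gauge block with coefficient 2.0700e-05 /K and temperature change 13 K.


dL = L * alpha * dT
= 313.5 * 2.0700e-05 * 13
= 0.0843629 mm
dL_um = 0.0843629 * 1000 = 84.3629 um

84.3629


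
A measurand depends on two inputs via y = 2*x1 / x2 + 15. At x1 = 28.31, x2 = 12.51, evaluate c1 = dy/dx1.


y = 2*x1 / x2 + 15
dy/dx1 = 2/x2
Evaluate at x2 = 12.51: c1 = 2 / 12.51
c1 = 0.1599

0.1599


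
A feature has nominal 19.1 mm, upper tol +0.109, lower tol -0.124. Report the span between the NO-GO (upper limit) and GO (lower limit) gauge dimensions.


GO = nominal - lower_tol (smallest hole = maximum material condition)
GO = 19.1 - 0.124 = 18.976
NO-GO = nominal + upper_tol (largest hole = least material condition)
NO-GO = 19.1 + 0.109 = 19.209
spread = NO-GO - GO = 19.209 - 18.976 = 0.2330

0.2330


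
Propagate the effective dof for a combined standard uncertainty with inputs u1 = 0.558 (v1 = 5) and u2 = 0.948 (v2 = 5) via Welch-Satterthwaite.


uc = sqrt(u1^2 + u2^2) = sqrt(0.558^2 + 0.948^2) = 1.1000309
v_eff = uc^4 / (u1^4/v1 + u2^4/v2)
= 1.1000309^4 / (0.558^4/5 + 0.948^4/5)
= 1.4642645 / 0.18092328
v_eff = 8.0933

8.0933


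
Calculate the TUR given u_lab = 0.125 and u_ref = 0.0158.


TUR = u_lab / u_ref
= 0.125 / 0.0158
= 7.9114

7.9114


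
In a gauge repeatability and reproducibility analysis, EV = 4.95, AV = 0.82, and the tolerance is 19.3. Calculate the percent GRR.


GRR = sqrt(EV^2 + AV^2) = sqrt(4.95^2 + 0.82^2) = 5.0174595
%GRR = GRR / tol * 100 = 5.0174595 / 19.3 * 100
%GRR = 25.9972

25.9972


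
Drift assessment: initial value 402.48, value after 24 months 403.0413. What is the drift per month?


rate = (v2 - v1) / months
= (403.0413 - 402.48) / 24
= 0.5613 / 24
= 0.0234

0.0234


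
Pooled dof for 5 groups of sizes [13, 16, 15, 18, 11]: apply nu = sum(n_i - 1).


nu = sum_i (n_i - 1)
nu = ((13 - 1) + (16 - 1) + (15 - 1) + (18 - 1) + (11 - 1))
nu = 12 + 15 + 14 + 17 + 10
nu = 68

68


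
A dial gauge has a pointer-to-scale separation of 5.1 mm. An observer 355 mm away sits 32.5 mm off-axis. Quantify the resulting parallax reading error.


error = h * offset / d
= 5.1 * 32.5 / 355
= 0.4669

0.4669


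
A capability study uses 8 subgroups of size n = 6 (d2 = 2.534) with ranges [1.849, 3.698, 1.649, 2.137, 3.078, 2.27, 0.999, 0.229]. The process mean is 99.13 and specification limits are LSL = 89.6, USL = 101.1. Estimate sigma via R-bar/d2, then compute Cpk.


R_bar = (1.849 + 3.698 + 1.649 + 2.137 + 3.078 + 2.27 + 0.999 + 0.229) / 8 = 1.988625
sigma = R_bar / d2 = 1.988625 / 2.534 = 0.78477703
Cp = (USL - LSL)/(6*sigma) = (101.1 - 89.6)/(6*0.78477703) = 2.4423
Cpu = (101.1 - 99.13)/(3*0.78477703) = 0.8368
Cpl = (99.13 - 89.6)/(3*0.78477703) = 4.0479
Cpk = min(Cpu, Cpl) = 0.8368

0.8368


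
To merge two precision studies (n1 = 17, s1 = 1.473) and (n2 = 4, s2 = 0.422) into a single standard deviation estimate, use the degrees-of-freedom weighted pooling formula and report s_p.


s_p = sqrt(((n1-1)*s1^2 + (n2-1)*s2^2) / (n1+n2-2))
numerator = (17-1)*1.473^2 + (4-1)*0.422^2 = 34.715664 + 0.534252 = 35.249916
denominator = 17 + 4 - 2 = 19
s_p^2 = 35.249916 / 19 = 1.8552587
s_p = sqrt(1.8552587) = 1.3621

1.3621


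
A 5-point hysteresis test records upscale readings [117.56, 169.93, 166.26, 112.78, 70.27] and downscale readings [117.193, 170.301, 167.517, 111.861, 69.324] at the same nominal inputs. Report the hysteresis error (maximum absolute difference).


|117.56 - 117.193| = 0.3670
|169.93 - 170.301| = 0.3710
|166.26 - 167.517| = 1.2570
|112.78 - 111.861| = 0.9190
|70.27 - 69.324| = 0.9460
hysteresis = max(diffs) = 1.2570

1.2570


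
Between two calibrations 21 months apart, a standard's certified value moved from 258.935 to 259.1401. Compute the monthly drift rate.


rate = (v2 - v1) / months
= (259.1401 - 258.935) / 21
= 0.2051 / 21
= 0.0098

0.0098


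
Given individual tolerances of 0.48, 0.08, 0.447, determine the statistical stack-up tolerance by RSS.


RSS = sqrt(0.48^2 + 0.08^2 + 0.447^2)
= sqrt(0.436609)
= 0.6608

0.6608


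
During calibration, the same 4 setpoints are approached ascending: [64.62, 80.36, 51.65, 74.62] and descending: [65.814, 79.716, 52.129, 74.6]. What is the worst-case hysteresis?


|64.62 - 65.814| = 1.1940
|80.36 - 79.716| = 0.6440
|51.65 - 52.129| = 0.4790
|74.62 - 74.6| = 0.0200
hysteresis = max(diffs) = 1.1940

1.1940


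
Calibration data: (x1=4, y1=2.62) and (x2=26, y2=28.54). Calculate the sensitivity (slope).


slope = (y2 - y1) / (x2 - x1)
= (28.54 - 2.62) / (26 - 4)
= 25.9200 / 22
= 1.1782

1.1782


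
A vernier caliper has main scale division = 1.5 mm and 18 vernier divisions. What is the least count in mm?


LC = MSD / n_div
= 1.5 / 18
= 0.0833

0.0833


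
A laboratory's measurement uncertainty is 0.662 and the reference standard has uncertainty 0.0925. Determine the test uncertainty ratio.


TUR = u_lab / u_ref
= 0.662 / 0.0925
= 7.1568

7.1568


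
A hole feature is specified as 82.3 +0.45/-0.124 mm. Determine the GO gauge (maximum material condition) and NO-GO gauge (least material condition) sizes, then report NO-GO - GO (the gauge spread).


GO = nominal - lower_tol (smallest hole = maximum material condition)
GO = 82.3 - 0.124 = 82.176
NO-GO = nominal + upper_tol (largest hole = least material condition)
NO-GO = 82.3 + 0.45 = 82.75
spread = NO-GO - GO = 82.75 - 82.176 = 0.5740

0.5740


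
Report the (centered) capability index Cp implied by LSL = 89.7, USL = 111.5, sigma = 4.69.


Cp = (USL - LSL) / (6 * sigma)
= (111.5 - 89.7) / (6 * 4.69)
= 21.8000 / 28.1400
= 0.7747

0.7747


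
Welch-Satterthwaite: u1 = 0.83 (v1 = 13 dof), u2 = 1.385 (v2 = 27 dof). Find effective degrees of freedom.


uc = sqrt(u1^2 + u2^2) = sqrt(0.83^2 + 1.385^2) = 1.6146594
v_eff = uc^4 / (u1^4/v1 + u2^4/v2)
= 1.6146594^4 / (0.83^4/13 + 1.385^4/27)
= 6.7971007 / 0.17278741
v_eff = 39.3379

39.3379


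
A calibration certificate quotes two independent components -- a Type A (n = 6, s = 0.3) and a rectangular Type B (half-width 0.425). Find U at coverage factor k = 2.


u_A = s / sqrt(n) = 0.3 / sqrt(6) = 0.12247449
u_B = half_width / sqrt(3) = 0.425 / sqrt(3) = 0.24537386
uc = sqrt(u_A^2 + u_B^2) = sqrt(0.12247449^2 + 0.24537386^2) = 0.27424138
U = k * uc = 2 * 0.27424138
U = 0.5485

0.5485


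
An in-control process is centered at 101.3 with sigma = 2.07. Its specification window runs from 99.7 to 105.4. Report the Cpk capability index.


Cpu = (USL - mean) / (3*sigma) = (105.4 - 101.3) / (3*2.07) = 0.6602
Cpl = (mean - LSL) / (3*sigma) = (101.3 - 99.7) / (3*2.07) = 0.2576
Cpk = min(Cpu, Cpl) = 0.2576

0.2576


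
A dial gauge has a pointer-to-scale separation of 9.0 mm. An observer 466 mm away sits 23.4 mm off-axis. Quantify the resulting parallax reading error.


error = h * offset / d
= 9.0 * 23.4 / 466
= 0.4519

0.4519


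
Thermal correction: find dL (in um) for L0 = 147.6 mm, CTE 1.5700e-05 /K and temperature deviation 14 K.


dL = L * alpha * dT
= 147.6 * 1.5700e-05 * 14
= 0.0324425 mm
dL_um = 0.0324425 * 1000 = 32.4425 um

32.4425


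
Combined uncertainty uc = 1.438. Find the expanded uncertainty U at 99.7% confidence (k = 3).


U = k * uc
U = 3 * 1.438
U = 4.3140

4.3140


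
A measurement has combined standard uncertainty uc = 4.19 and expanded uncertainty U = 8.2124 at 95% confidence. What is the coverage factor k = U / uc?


k = U / uc
k = 8.2124 / 4.19
k = 1.96

1.96


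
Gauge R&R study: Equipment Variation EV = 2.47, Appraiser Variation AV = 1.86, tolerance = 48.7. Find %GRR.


GRR = sqrt(EV^2 + AV^2) = sqrt(2.47^2 + 1.86^2) = 3.0920058
%GRR = GRR / tol * 100 = 3.0920058 / 48.7 * 100
%GRR = 6.3491

6.3491


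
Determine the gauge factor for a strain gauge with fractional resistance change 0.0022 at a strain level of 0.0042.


GF = (dR/R) / epsilon
= 0.0022 / 0.0042
= 0.5238

0.5238


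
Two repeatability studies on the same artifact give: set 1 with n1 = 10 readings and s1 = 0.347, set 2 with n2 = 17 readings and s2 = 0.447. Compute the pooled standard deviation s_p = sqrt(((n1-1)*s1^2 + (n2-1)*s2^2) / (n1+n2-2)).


s_p = sqrt(((n1-1)*s1^2 + (n2-1)*s2^2) / (n1+n2-2))
numerator = (10-1)*0.347^2 + (17-1)*0.447^2 = 1.083681 + 3.196944 = 4.280625
denominator = 10 + 17 - 2 = 25
s_p^2 = 4.280625 / 25 = 0.171225
s_p = sqrt(0.171225) = 0.4138

0.4138


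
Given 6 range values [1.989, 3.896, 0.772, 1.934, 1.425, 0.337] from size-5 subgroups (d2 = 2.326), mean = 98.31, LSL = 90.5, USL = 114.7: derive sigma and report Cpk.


R_bar = (1.989 + 3.896 + 0.772 + 1.934 + 1.425 + 0.337) / 6 = 1.7255
sigma = R_bar / d2 = 1.7255 / 2.326 = 0.74183147
Cp = (USL - LSL)/(6*sigma) = (114.7 - 90.5)/(6*0.74183147) = 5.4370
Cpu = (114.7 - 98.31)/(3*0.74183147) = 7.3647
Cpl = (98.31 - 90.5)/(3*0.74183147) = 3.5093
Cpk = min(Cpu, Cpl) = 3.5093

3.5093


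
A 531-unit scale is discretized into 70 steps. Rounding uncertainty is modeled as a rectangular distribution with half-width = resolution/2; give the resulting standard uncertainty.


resolution = range / divisions
resolution = 531 / 70 = 7.5857143
u_res = resolution / (2*sqrt(3))
u_res = 7.5857143 / 3.4641016
u_res = 2.1898

2.1898


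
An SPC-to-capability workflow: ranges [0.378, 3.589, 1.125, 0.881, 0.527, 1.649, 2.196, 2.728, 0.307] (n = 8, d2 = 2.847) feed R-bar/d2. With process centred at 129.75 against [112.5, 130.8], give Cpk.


R_bar = (0.378 + 3.589 + 1.125 + 0.881 + 0.527 + 1.649 + 2.196 + 2.728 + 0.307) / 9 = 1.4866667
sigma = R_bar / d2 = 1.4866667 / 2.847 = 0.52218711
Cp = (USL - LSL)/(6*sigma) = (130.8 - 112.5)/(6*0.52218711) = 5.8408
Cpu = (130.8 - 129.75)/(3*0.52218711) = 0.6703
Cpl = (129.75 - 112.5)/(3*0.52218711) = 11.0114
Cpk = min(Cpu, Cpl) = 0.6703

0.6703


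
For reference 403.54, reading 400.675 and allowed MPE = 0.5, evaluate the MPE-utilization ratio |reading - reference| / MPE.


e = indication - reference = 400.675 - 403.54 = -2.8650
|e| = 2.8650
ratio = |e| / MPE = 2.8650 / 0.5
ratio = 5.7300

5.7300


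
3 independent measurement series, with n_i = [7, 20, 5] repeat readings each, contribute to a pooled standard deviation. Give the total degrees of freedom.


nu = sum_i (n_i - 1)
nu = ((7 - 1) + (20 - 1) + (5 - 1))
nu = 6 + 19 + 4
nu = 29

29


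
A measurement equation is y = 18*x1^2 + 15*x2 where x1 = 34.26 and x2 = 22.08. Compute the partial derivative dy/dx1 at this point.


y = 18*x1^2 + 15*x2
dy/dx1 = 2*18*x1
Evaluate at x1 = 34.26: c1 = 36 * 34.26
c1 = 1233.3600

1233.3600
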